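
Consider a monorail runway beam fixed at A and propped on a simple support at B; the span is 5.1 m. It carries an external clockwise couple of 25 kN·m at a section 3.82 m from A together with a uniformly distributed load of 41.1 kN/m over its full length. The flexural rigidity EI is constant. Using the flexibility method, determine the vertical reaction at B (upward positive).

R_B = 85.49 kN

Take the reaction at B as the redundant and release it; the primary structure is a cantilever fixed at A.
Primary-structure tip deflection at B by superposition:
  clockwise couple 25 at a = 3.82: M₀a(2L − a)/(2EI) = 304.6/EI
  UDL 41.1: wL⁴/(8EI) = 3476/EI
  δ_0 = 3780/EI
Flexibility coefficient — unit upward force at B: δ_{BB} = L³/(3EI) = 44.22/EI.
The prop prevents deflection at B: R_B = δ_0/δ_{BB} = 3780/44.22 = 85.49 kN.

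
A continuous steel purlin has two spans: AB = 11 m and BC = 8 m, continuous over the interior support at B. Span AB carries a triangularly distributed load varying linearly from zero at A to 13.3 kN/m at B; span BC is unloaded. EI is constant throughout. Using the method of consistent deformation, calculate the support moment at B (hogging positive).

Insert a hinge at B; M_B is the redundant, and each span becomes simply supported.
Discontinuity in slope at B on the released structure — sum the simple-span end rotations:
  span AB: triangular load, peak 13.3: w₀L³/(45EI) = 393.4/EI
  relative rotation θ_0 = (393.4 + 0)/EI = 393.4/EI
A unit hogging moment at B produces rotation L₁/(3EI) + L₂/(3EI) = 6.333/EI.
Compatibility: M_B·(L₁+L₂)/(3EI) = θ_0, giving M_B = 62.11 kN·m (hogging).

M_B = 62.11 kN·m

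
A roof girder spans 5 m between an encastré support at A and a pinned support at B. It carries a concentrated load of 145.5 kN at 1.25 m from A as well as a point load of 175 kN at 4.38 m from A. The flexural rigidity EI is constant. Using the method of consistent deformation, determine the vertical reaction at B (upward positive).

R_B = 155.1 kN

Remove the prop at B; the released (primary) structure is a cantilever built in at A.
Primary-structure tip deflection at B by superposition:
  point load 145.5 at a = 1.25: Pa²(3L − a)/(6EI) = 521/EI
  point load 175 at a = 4.38: Pa²(3L − a)/(6EI) = 5942/EI
  δ_0 = 6463/EI
Tip deflection under a unit load at B: L³/(3EI) = 41.67/EI.
The prop prevents deflection at B: R_B = δ_0/δ_{BB} = 6463/41.67 = 155.1 kN.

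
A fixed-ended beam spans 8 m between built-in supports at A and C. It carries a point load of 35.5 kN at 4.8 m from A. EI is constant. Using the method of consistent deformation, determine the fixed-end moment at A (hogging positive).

Take the two fixed-end moments M_A, M_C as redundants; the released structure is the simple span AC.
End rotations of the released simple span under the applied load (×1/EI):
  at A: point load 35.5 at a = 4.8: Pab(L + b)/(6LEI) = 127.2/EI
  at C: point load 35.5 at a = 4.8: Pab(L + a)/(6LEI) = 145.4/EI
  θ_A0 = 127.2/EI,  θ_C0 = 145.4/EI
Flexibility coefficients: a unit moment at one end gives L/(3EI) there and L/(6EI) at the far end, so f₁₁ = f₂₂ = 2.667/EI and f₁₂ = f₂₁ = 1.333/EI.
Compatibility — zero rotation at each built-in end:
  2.667 M_A + 1.333 M_C = 127.2
  1.333 M_A + 2.667 M_C = 145.4
Solving the pair gives M_A = 27.26 kN·m and M_C = 40.9 kN·m (hogging).

M_A = 27.26 kN·m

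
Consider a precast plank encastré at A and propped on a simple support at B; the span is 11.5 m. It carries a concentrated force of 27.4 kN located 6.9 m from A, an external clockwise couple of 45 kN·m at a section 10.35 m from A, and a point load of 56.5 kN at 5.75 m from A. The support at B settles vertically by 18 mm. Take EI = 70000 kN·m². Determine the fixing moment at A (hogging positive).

Remove the prop at B; the released (primary) structure is a cantilever built in at A.
Primary-structure tip deflection at B by superposition:
  point load 27.4 at a = 6.9: Pa²(3L − a)/(6EI) = 6001/EI
  clockwise couple 45 at a = 10.35: M₀a(2L − a)/(2EI) = 2946/EI
  point load 56.5 at a = 5.75: Pa²(3L − a)/(6EI) = 8951/EI
  δ_0 = 17898/EI
Tip deflection under a unit load at B: L³/(3EI) = 507/EI.
With EI = 70000 kN·m²: δ_0 = 0.25568 m and δ_{BB} = 0.007242 m/kN.
Compatibility — the beam at B must follow the support down by 0.018 m: δ_0 − R_B·δ_{BB} = 0.018, so R_B = (0.25568 − 0.018)/0.007242 = 32.82 kN.
Moment equilibrium about A: M_A = Σ(load moments about A) − R_B·L = 558.9 − 32.82×11.5 = 181.5 kN·m.

M_A = 181.5 kN·m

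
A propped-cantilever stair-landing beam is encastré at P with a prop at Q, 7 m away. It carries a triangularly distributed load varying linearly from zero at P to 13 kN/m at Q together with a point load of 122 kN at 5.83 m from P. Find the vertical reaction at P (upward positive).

R_P = 50.78 kN

Take the reaction at Q as the redundant and release it; the primary structure is a cantilever fixed at P.
Downward deflection at the released point Q due to the loads:
  triangular load, peak 13 at the free end: 11w₀L⁴/(120EI) = 2861/EI
  point load 122 at a = 5.83: Pa²(3L − a)/(6EI) = 10484/EI
  δ_0 = 13345/EI
Flexibility coefficient — unit upward force at Q: δ_{QQ} = L³/(3EI) = 114.3/EI.
Compatibility at Q: δ_0 − R_Q·δ_{QQ} = 0, so R_Q = 13345/114.3 = 116.7 kN.
Vertical equilibrium: R_P = ΣP − R_Q = 167.5 − 116.7 = 50.78 kN.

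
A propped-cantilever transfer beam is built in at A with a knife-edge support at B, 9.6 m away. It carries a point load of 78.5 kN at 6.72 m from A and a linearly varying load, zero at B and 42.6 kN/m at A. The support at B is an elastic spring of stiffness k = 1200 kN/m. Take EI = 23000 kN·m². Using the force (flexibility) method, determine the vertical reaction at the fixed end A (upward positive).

R_A = 203 kN

Release the roller at B. Primary structure: cantilever fixed at A.
Free-end deflection of the primary structure under the applied loading (downward +):
  point load 78.5 at a = 6.72: Pa²(3L − a)/(6EI) = 13045/EI
  triangular load, peak 42.6 at the fixed end: w₀L⁴/(30EI) = 12061/EI
  δ_0 = 25106/EI
Tip deflection under a unit load at B: L³/(3EI) = 294.9/EI.
With EI = 23000 kN·m²: δ_0 = 1.0916 m and δ_{BB} = 0.012822 m/kN.
Compatibility — the spring shortens by R_B/k under the reaction it provides: δ_0 − R_B·δ_{BB} = R_B/k. With 1/k = 0.000833 m/kN, R_B = δ_0 / (δ_{BB} + 1/k) = 1.0916 / (0.012822 + 0.000833) = 79.94 kN.
Vertical equilibrium: R_A = ΣP − R_B = 283 − 79.94 = 203 kN.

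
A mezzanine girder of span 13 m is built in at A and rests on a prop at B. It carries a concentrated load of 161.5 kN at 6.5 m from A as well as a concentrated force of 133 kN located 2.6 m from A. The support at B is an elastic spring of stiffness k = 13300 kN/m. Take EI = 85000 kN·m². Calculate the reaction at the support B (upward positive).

R_B = 57.42 kN

Remove the prop at B; the released (primary) structure is a cantilever built in at A.
Primary-structure tip deflection at B by superposition:
  point load 161.5 at a = 6.5: Pa²(3L − a)/(6EI) = 36960/EI
  point load 133 at a = 2.6: Pa²(3L − a)/(6EI) = 5454/EI
  δ_0 = 42414/EI
Tip deflection under a unit load at B: L³/(3EI) = 732.3/EI.
With EI = 85000 kN·m²: δ_0 = 0.49899 m and δ_{BB} = 0.008616 m/kN.
Compatibility — the spring shortens by R_B/k under the reaction it provides: δ_0 − R_B·δ_{BB} = R_B/k. With 1/k = 0.000075 m/kN, R_B = δ_0 / (δ_{BB} + 1/k) = 0.49899 / (0.008616 + 0.000075) = 57.42 kN.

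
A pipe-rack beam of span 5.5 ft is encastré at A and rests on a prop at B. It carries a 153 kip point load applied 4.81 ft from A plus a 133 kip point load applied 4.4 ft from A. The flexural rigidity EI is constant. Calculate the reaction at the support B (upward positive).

Take the reaction at B as the redundant and release it; the primary structure is a cantilever fixed at A.
Downward deflection at the released point B due to the loads:
  point load 153 at a = 4.81: Pa²(3L − a)/(6EI) = 6897/EI
  point load 133 at a = 4.4: Pa²(3L − a)/(6EI) = 5193/EI
  δ_0 = 12089/EI
Flexibility coefficient — unit upward force at B: δ_{BB} = L³/(3EI) = 55.46/EI.
Compatibility at B: δ_0 − R_B·δ_{BB} = 0, so R_B = 12089/55.46 = 218 kip.

R_B = 218 kip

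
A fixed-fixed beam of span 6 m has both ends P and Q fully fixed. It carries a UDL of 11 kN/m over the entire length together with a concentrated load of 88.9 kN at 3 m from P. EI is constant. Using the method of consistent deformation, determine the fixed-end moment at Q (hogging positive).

M_Q = 99.67 kN·m

Release both end moments; the primary structure is a simply-supported span PQ with redundants M_P and M_Q.
End rotations of the released simple span under the applied load (×1/EI):
  at P: UDL 11: wL³/(24EI) = 99/EI
  at Q: UDL 11: wL³/(24EI) = 99/EI
  at P: point load 88.9 at a = 3: Pab(L + b)/(6LEI) = 200/EI
  at Q: point load 88.9 at a = 3: Pab(L + a)/(6LEI) = 200/EI
  θ_P0 = 299/EI,  θ_Q0 = 299/EI
Flexibility coefficients: a unit moment at one end gives L/(3EI) there and L/(6EI) at the far end, so f₁₁ = f₂₂ = 2/EI and f₁₂ = f₂₁ = 1/EI.
Compatibility — zero rotation at each built-in end:
  2 M_P + 1 M_Q = 299
  1 M_P + 2 M_Q = 299
Solving the pair gives M_P = 99.67 kN·m and M_Q = 99.67 kN·m (hogging).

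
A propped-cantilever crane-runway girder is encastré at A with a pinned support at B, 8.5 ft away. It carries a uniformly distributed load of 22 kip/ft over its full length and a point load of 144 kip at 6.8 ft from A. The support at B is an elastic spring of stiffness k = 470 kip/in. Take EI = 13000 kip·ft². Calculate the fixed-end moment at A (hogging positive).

Choose R_B as the redundant. The primary structure is the cantilever fixed at A.
Downward deflection at the released point B due to the loads:
  UDL 22: wL⁴/(8EI) = 14355/EI
  point load 144 at a = 6.8: Pa²(3L − a)/(6EI) = 20753/EI
  δ_0 = 35108/EI
Flexibility coefficient — unit upward force at B: δ_{BB} = L³/(3EI) = 204.7/EI.
With EI = 13000 kip·ft²: δ_0 = 2.7006 ft and δ_{BB} = 0.015747 ft/kip.
Compatibility — the spring shortens by R_B/k under the reaction it provides: δ_0 − R_B·δ_{BB} = R_B/k. With 1/k = 1/(470×12) ft/kip = 0.000177 ft/kip, R_B = δ_0 / (δ_{BB} + 1/k) = 2.7006 / (0.015747 + 0.000177) = 169.6 kip.
Moment equilibrium about A: M_A = Σ(load moments about A) − R_B·L = 1774 − 169.6×8.5 = 332.4 kip·ft.

M_A = 332.4 kip·ft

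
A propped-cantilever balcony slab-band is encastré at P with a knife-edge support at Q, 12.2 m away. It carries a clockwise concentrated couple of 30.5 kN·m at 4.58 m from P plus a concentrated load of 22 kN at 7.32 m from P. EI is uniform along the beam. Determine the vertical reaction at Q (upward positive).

Remove the prop at Q; the released (primary) structure is a cantilever built in at P.
Deflection at Q on the released cantilever, summing each load's contribution:
  clockwise couple 30.5 at a = 4.58: M₀a(2L − a)/(2EI) = 1384/EI
  point load 22 at a = 7.32: Pa²(3L − a)/(6EI) = 5753/EI
  δ_0 = 7137/EI
Flexibility coefficient — unit upward force at Q: δ_{QQ} = L³/(3EI) = 605.3/EI.
Compatibility at Q: δ_0 − R_Q·δ_{QQ} = 0, so R_Q = 7137/605.3 = 11.79 kN.

R_Q = 11.79 kN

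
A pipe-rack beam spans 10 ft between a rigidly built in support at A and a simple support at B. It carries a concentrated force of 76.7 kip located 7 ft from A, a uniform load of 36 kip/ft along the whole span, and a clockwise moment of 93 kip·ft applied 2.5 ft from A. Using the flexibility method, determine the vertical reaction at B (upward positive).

Take the reaction at B as the redundant and release it; the primary structure is a cantilever fixed at A.
Downward deflection at the released point B due to the loads:
  point load 76.7 at a = 7: Pa²(3L − a)/(6EI) = 14407/EI
  UDL 36: wL⁴/(8EI) = 45000/EI
  clockwise couple 93 at a = 2.5: M₀a(2L − a)/(2EI) = 2034/EI
  δ_0 = 61441/EI
Tip deflection under a unit load at B: L³/(3EI) = 333.3/EI.
Compatibility at B: δ_0 − R_B·δ_{BB} = 0, so R_B = 61441/333.3 = 184.3 kip.

R_B = 184.3 kip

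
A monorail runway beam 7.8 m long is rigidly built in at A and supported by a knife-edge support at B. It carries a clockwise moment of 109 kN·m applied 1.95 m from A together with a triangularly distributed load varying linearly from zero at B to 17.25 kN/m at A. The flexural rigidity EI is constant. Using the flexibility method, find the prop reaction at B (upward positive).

R_B = 22.63 kN

Choose R_B as the redundant. The primary structure is the cantilever fixed at A.
Primary-structure tip deflection at B by superposition:
  clockwise couple 109 at a = 1.95: M₀a(2L − a)/(2EI) = 1451/EI
  triangular load, peak 17.25 at the fixed end: w₀L⁴/(30EI) = 2128/EI
  δ_0 = 3579/EI
Tip deflection under a unit load at B: L³/(3EI) = 158.2/EI.
The prop prevents deflection at B: R_B = δ_0/δ_{BB} = 3579/158.2 = 22.63 kN.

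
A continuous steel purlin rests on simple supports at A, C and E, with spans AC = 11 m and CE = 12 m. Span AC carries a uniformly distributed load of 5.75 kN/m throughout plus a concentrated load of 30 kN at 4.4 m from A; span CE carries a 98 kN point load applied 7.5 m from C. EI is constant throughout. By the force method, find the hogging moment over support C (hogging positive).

Take M_C as the redundant. Released structure: two simple spans AC and CE with a hinge at C.
Discontinuity in slope at C on the released structure — sum the simple-span end rotations:
  span AC: UDL 5.75: wL³/(24EI) = 318.9/EI
  span AC: point load 30 at a = 4.4: Pab(L + a)/(6LEI) = 203.3/EI
  span CE: point load 98 at a = 7.5: Pab(L + b)/(6LEI) = 758/EI
  relative rotation θ_0 = (522.2 + 758)/EI = 1280/EI
A unit hogging moment at C produces rotation L₁/(3EI) + L₂/(3EI) = 7.667/EI.
Slope continuity at C: θ_0 = M_C·7.667/EI, so M_C = 1280/7.667 = 167 kN·m (hogging).

M_C = 167 kN·m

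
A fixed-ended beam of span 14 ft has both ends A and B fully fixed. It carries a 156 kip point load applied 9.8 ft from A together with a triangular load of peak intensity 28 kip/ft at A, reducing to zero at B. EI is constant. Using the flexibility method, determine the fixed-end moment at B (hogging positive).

M_B = 504 kip·ft

Release both end moments; the primary structure is a simply-supported span AB with redundants M_A and M_B.
End rotations of the released simple span under the applied load (×1/EI):
  at A: point load 156 at a = 9.8: Pab(L + b)/(6LEI) = 1391/EI
  at B: point load 156 at a = 9.8: Pab(L + a)/(6LEI) = 1819/EI
  at A: triangular load, peak 28: w₀L³/(45EI) = 1707/EI
  at B: triangular load, peak 28: 7w₀L³/(360EI) = 1494/EI
  θ_A0 = 3099/EI,  θ_B0 = 3313/EI
Flexibility coefficients: a unit moment at one end gives L/(3EI) there and L/(6EI) at the far end, so f₁₁ = f₂₂ = 4.667/EI and f₁₂ = f₂₁ = 2.333/EI.
Compatibility — zero rotation at each built-in end:
  4.667 M_A + 2.333 M_B = 3099
  2.333 M_A + 4.667 M_B = 3313
Solving the pair gives M_A = 412 kip·ft and M_B = 504 kip·ft (hogging).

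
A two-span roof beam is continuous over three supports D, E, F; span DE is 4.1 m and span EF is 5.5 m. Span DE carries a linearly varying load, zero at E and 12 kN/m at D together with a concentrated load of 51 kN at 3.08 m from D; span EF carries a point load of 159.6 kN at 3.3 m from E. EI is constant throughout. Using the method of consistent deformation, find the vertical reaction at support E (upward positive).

Take M_E as the redundant. Released structure: two simple spans DE and EF with a hinge at E.
Discontinuity in slope at E on the released structure — sum the simple-span end rotations:
  span DE: triangular load, peak 12: 7w₀L³/(360EI) = 16.08/EI
  span DE: point load 51 at a = 3.08: Pab(L + a)/(6LEI) = 46.76/EI
  span EF: point load 159.6 at a = 3.3: Pab(L + b)/(6LEI) = 270.4/EI
  relative rotation θ_0 = (62.85 + 270.4)/EI = 333.2/EI
A unit hogging moment at E produces rotation L₁/(3EI) + L₂/(3EI) = 3.2/EI.
Compatibility: M_E·(L₁+L₂)/(3EI) = θ_0, giving M_E = 104.1 kN·m (hogging).
Span DE, ΣM about D with M_E applied at E: R_E^{DE}·4.1 = 190.7 + 104.1, so R_E^{DE} = 71.91 kN and R_D = 75.6 − 71.91 = 3.691 kN.
Span EF, ΣM about F: R_E^{EF}·5.5 = 351.1 + 104.1, so R_E^{EF} = 82.77 kN and R_F = 159.6 − 82.77 = 76.83 kN.
R_E = 71.91 + 82.77 = 154.7 kN.

R_E = 154.7 kN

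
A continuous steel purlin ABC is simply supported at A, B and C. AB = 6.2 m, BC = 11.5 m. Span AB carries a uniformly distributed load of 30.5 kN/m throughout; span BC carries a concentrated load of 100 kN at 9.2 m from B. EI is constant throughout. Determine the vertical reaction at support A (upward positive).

Take M_B as the redundant. Released structure: two simple spans AB and BC with a hinge at B.
End slopes at the hinge B, treating each span as simply supported:
  span AB: UDL 30.5: wL³/(24EI) = 302.9/EI
  span BC: point load 100 at a = 9.2: Pab(L + b)/(6LEI) = 423.2/EI
  relative rotation θ_0 = (302.9 + 423.2)/EI = 726.1/EI
A unit hogging moment at B produces rotation L₁/(3EI) + L₂/(3EI) = 5.9/EI.
Slope continuity at B: θ_0 = M_B·5.9/EI, so M_B = 726.1/5.9 = 123.1 kN·m (hogging).
Span AB, ΣM about A with M_B applied at B: R_B^{AB}·6.2 = 586.2 + 123.1, so R_B^{AB} = 114.4 kN and R_A = 189.1 − 114.4 = 74.7 kN.

R_A = 74.7 kN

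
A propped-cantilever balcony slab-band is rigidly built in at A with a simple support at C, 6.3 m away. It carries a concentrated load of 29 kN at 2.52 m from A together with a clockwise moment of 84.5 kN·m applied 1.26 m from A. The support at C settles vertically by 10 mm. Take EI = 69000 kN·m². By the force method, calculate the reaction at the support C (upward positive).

Remove the prop at C; the released (primary) structure is a cantilever built in at A.
Downward deflection at the released point C due to the loads:
  point load 29 at a = 2.52: Pa²(3L − a)/(6EI) = 502.8/EI
  clockwise couple 84.5 at a = 1.26: M₀a(2L − a)/(2EI) = 603.7/EI
  δ_0 = 1106/EI
Tip deflection under a unit load at C: L³/(3EI) = 83.35/EI.
With EI = 69000 kN·m²: δ_0 = 0.016035 m and δ_{CC} = 0.001208 m/kN.
Compatibility — the beam at C must follow the support down by 0.01 m: δ_0 − R_C·δ_{CC} = 0.01, so R_C = (0.016035 − 0.01)/0.001208 = 4.996 kN.

R_C = 4.996 kN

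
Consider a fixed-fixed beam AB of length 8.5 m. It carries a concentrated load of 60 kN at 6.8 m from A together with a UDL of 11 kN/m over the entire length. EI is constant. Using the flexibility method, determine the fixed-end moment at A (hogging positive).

Release both end moments; the primary structure is a simply-supported span AB with redundants M_A and M_B.
On the primary (simply-supported) span, the end slopes from the loading are:
  at A: point load 60 at a = 6.8: Pab(L + b)/(6LEI) = 138.7/EI
  at B: point load 60 at a = 6.8: Pab(L + a)/(6LEI) = 208.1/EI
  at A: UDL 11: wL³/(24EI) = 281.5/EI
  at B: UDL 11: wL³/(24EI) = 281.5/EI
  θ_A0 = 420.2/EI,  θ_B0 = 489.6/EI
Flexibility coefficients: a unit moment at one end gives L/(3EI) there and L/(6EI) at the far end, so f₁₁ = f₂₂ = 2.833/EI and f₁₂ = f₂₁ = 1.417/EI.
Compatibility — zero rotation at each built-in end:
  2.833 M_A + 1.417 M_B = 420.2
  1.417 M_A + 2.833 M_B = 489.6
Solving the pair gives M_A = 82.55 kN·m and M_B = 131.5 kN·m (hogging).

M_A = 82.55 kN·m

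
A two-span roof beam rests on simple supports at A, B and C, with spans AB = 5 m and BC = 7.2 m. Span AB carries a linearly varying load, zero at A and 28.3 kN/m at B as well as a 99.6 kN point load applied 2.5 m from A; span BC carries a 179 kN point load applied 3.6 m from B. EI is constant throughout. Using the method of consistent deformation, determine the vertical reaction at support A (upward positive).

R_A = 33.34 kN

Release continuity at B by inserting a hinge; the redundant is the internal moment M_B. The primary structure is two simply-supported spans AB and BC.
Rotations at B on the released spans (each span's end-slope, ×1/EI):
  span AB: triangular load, peak 28.3: w₀L³/(45EI) = 78.61/EI
  span AB: point load 99.6 at a = 2.5: Pab(L + a)/(6LEI) = 155.6/EI
  span BC: point load 179 at a = 3.6: Pab(L + b)/(6LEI) = 580/EI
  relative rotation θ_0 = (234.2 + 580)/EI = 814.2/EI
A unit hogging moment at B produces rotation L₁/(3EI) + L₂/(3EI) = 4.067/EI.
Slope continuity at B: θ_0 = M_B·4.067/EI, so M_B = 814.2/4.067 = 200.2 kN·m (hogging).
Span AB, ΣM about A with M_B applied at B: R_B^{AB}·5 = 484.8 + 200.2, so R_B^{AB} = 137 kN and R_A = 170.3 − 137 = 33.34 kN.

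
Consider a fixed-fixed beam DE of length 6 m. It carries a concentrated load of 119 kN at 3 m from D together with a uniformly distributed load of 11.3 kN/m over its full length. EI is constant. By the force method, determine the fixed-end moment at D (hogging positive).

M_D = 123.2 kN·m

Take the two fixed-end moments M_D, M_E as redundants; the released structure is the simple span DE.
Simple-span end rotations at D and E under the given loads:
  at D: point load 119 at a = 3: Pab(L + b)/(6LEI) = 267.8/EI
  at E: point load 119 at a = 3: Pab(L + a)/(6LEI) = 267.8/EI
  at D: UDL 11.3: wL³/(24EI) = 101.7/EI
  at E: UDL 11.3: wL³/(24EI) = 101.7/EI
  θ_D0 = 369.4/EI,  θ_E0 = 369.4/EI
Flexibility coefficients: a unit moment at one end gives L/(3EI) there and L/(6EI) at the far end, so f₁₁ = f₂₂ = 2/EI and f₁₂ = f₂₁ = 1/EI.
Compatibility — zero rotation at each built-in end:
  2 M_D + 1 M_E = 369.4
  1 M_D + 2 M_E = 369.4
Solving the pair gives M_D = 123.2 kN·m and M_E = 123.2 kN·m (hogging).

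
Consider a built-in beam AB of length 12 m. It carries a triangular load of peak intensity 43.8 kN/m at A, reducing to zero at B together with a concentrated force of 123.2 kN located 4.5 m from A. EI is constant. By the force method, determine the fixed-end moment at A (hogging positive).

Release both end moments; the primary structure is a simply-supported span AB with redundants M_A and M_B.
Simple-span end rotations at A and B under the given loads:
  at A: triangular load, peak 43.8: w₀L³/(45EI) = 1682/EI
  at B: triangular load, peak 43.8: 7w₀L³/(360EI) = 1472/EI
  at A: point load 123.2 at a = 4.5: Pab(L + b)/(6LEI) = 1126/EI
  at B: point load 123.2 at a = 4.5: Pab(L + a)/(6LEI) = 952.9/EI
  θ_A0 = 2808/EI,  θ_B0 = 2425/EI
Flexibility coefficients: a unit moment at one end gives L/(3EI) there and L/(6EI) at the far end, so f₁₁ = f₂₂ = 4/EI and f₁₂ = f₂₁ = 2/EI.
Compatibility — zero rotation at each built-in end:
  4 M_A + 2 M_B = 2808
  2 M_A + 4 M_B = 2425
Solving the pair gives M_A = 531.9 kN·m and M_B = 340.2 kN·m (hogging).

M_A = 531.9 kN·m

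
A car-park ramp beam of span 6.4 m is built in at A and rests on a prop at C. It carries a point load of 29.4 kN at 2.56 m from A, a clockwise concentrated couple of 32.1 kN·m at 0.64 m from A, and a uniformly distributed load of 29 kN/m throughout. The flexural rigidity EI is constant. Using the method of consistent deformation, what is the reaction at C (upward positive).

Release the roller at C. Primary structure: cantilever fixed at A.
Primary-structure tip deflection at C by superposition:
  point load 29.4 at a = 2.56: Pa²(3L − a)/(6EI) = 534.4/EI
  clockwise couple 32.1 at a = 0.64: M₀a(2L − a)/(2EI) = 124.9/EI
  UDL 29: wL⁴/(8EI) = 6082/EI
  δ_0 = 6741/EI
Tip deflection under a unit load at C: L³/(3EI) = 87.38/EI.
The prop prevents deflection at C: R_C = δ_0/δ_{CC} = 6741/87.38 = 77.14 kN.

R_C = 77.14 kN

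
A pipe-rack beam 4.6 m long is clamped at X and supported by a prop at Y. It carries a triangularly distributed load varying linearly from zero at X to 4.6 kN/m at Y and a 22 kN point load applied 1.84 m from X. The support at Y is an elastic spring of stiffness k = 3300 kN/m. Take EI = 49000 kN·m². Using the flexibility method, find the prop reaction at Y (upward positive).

R_Y = 7.131 kN

Remove the prop at Y; the released (primary) structure is a cantilever built in at X.
Primary-structure tip deflection at Y by superposition:
  triangular load, peak 4.6 at the free end: 11w₀L⁴/(120EI) = 188.8/EI
  point load 22 at a = 1.84: Pa²(3L − a)/(6EI) = 148.5/EI
  δ_0 = 337.3/EI
Tip deflection under a unit load at Y: L³/(3EI) = 32.45/EI.
With EI = 49000 kN·m²: δ_0 = 0.006883 m and δ_{YY} = 0.000662 m/kN.
Compatibility — the spring shortens by R_Y/k under the reaction it provides: δ_0 − R_Y·δ_{YY} = R_Y/k. With 1/k = 0.000303 m/kN, R_Y = δ_0 / (δ_{YY} + 1/k) = 0.006883 / (0.000662 + 0.000303) = 7.131 kN.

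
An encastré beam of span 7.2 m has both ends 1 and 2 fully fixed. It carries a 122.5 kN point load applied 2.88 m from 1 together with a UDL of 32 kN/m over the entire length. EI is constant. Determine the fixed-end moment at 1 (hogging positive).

Release both end moments; the primary structure is a simply-supported span 12 with redundants M_1 and M_2.
On the primary (simply-supported) span, the end slopes from the loading are:
  at 1: point load 122.5 at a = 2.88: Pab(L + b)/(6LEI) = 406.4/EI
  at 2: point load 122.5 at a = 2.88: Pab(L + a)/(6LEI) = 355.6/EI
  at 1: UDL 32: wL³/(24EI) = 497.7/EI
  at 2: UDL 32: wL³/(24EI) = 497.7/EI
  θ_10 = 904.1/EI,  θ_20 = 853.3/EI
Flexibility coefficients: a unit moment at one end gives L/(3EI) there and L/(6EI) at the far end, so f₁₁ = f₂₂ = 2.4/EI and f₁₂ = f₂₁ = 1.2/EI.
Compatibility — zero rotation at each built-in end:
  2.4 M_1 + 1.2 M_2 = 904.1
  1.2 M_1 + 2.4 M_2 = 853.3
Solving the pair gives M_1 = 265.2 kN·m and M_2 = 222.9 kN·m (hogging).

M_1 = 265.2 kN·m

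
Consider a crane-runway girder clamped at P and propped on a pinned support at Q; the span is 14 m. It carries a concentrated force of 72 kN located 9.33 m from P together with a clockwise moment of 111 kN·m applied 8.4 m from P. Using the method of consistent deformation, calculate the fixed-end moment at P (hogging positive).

Take the reaction at Q as the redundant and release it; the primary structure is a cantilever fixed at P.
Downward deflection at the released point Q due to the loads:
  point load 72 at a = 9.33: Pa²(3L − a)/(6EI) = 34127/EI
  clockwise couple 111 at a = 8.4: M₀a(2L − a)/(2EI) = 9138/EI
  δ_0 = 43264/EI
Flexibility coefficient — unit upward force at Q: δ_{QQ} = L³/(3EI) = 914.7/EI.
Compatibility at Q: δ_0 − R_Q·δ_{QQ} = 0, so R_Q = 43264/914.7 = 47.3 kN.
Moment equilibrium about P: M_P = Σ(load moments about P) − R_Q·L = 782.8 − 47.3×14 = 120.6 kN·m.

M_P = 120.6 kN·m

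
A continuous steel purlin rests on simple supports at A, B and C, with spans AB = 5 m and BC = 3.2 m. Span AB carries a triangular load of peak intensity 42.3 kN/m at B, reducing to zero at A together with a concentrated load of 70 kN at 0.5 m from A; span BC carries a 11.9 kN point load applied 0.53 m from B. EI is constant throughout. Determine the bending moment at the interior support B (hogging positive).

M_B = 55.44 kN·m

Release continuity at B by inserting a hinge; the redundant is the internal moment M_B. The primary structure is two simply-supported spans AB and BC.
Discontinuity in slope at B on the released structure — sum the simple-span end rotations:
  span AB: triangular load, peak 42.3: w₀L³/(45EI) = 117.5/EI
  span AB: point load 70 at a = 0.5: Pab(L + a)/(6LEI) = 28.88/EI
  span BC: point load 11.9 at a = 0.53: Pab(L + b)/(6LEI) = 5.148/EI
  relative rotation θ_0 = (146.4 + 5.148)/EI = 151.5/EI
A unit hogging moment at B produces rotation L₁/(3EI) + L₂/(3EI) = 2.733/EI.
Compatibility: M_B·(L₁+L₂)/(3EI) = θ_0, giving M_B = 55.44 kN·m (hogging).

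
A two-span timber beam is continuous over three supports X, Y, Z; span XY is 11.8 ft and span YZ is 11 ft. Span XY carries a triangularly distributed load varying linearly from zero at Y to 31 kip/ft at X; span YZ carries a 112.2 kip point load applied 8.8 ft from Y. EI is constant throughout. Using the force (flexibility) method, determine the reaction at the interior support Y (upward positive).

R_Y = 116.3 kip

Insert a hinge at Y; M_Y is the redundant, and each span becomes simply supported.
Rotations at Y on the released spans (each span's end-slope, ×1/EI):
  span XY: triangular load, peak 31: 7w₀L³/(360EI) = 990.4/EI
  span YZ: point load 112.2 at a = 8.8: Pab(L + b)/(6LEI) = 434.4/EI
  relative rotation θ_0 = (990.4 + 434.4)/EI = 1425/EI
A unit hogging moment at Y produces rotation L₁/(3EI) + L₂/(3EI) = 7.6/EI.
Compatibility: M_Y·(L₁+L₂)/(3EI) = θ_0, giving M_Y = 187.5 kip·ft (hogging).
Span XY, ΣM about X with M_Y applied at Y: R_Y^{XY}·11.8 = 719.4 + 187.5, so R_Y^{XY} = 76.85 kip and R_X = 182.9 − 76.85 = 106 kip.
Span YZ, ΣM about Z: R_Y^{YZ}·11 = 246.8 + 187.5, so R_Y^{YZ} = 39.48 kip and R_Z = 112.2 − 39.48 = 72.72 kip.
R_Y = 76.85 + 39.48 = 116.3 kip.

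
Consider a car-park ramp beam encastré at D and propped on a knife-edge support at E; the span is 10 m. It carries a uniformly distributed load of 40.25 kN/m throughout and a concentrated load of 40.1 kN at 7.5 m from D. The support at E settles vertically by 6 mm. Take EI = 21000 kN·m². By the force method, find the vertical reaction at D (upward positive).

Remove the prop at E; the released (primary) structure is a cantilever built in at D.
Deflection at E on the released cantilever, summing each load's contribution:
  UDL 40.25: wL⁴/(8EI) = 50312/EI
  point load 40.1 at a = 7.5: Pa²(3L − a)/(6EI) = 8459/EI
  δ_0 = 58771/EI
Flexibility coefficient — unit upward force at E: δ_{EE} = L³/(3EI) = 333.3/EI.
With EI = 21000 kN·m²: δ_0 = 2.7986 m and δ_{EE} = 0.015873 m/kN.
Compatibility — the beam at E must follow the support down by 0.006 m: δ_0 − R_E·δ_{EE} = 0.006, so R_E = (2.7986 − 0.006)/0.015873 = 175.9 kN.
Vertical equilibrium: R_D = ΣP − R_E = 442.6 − 175.9 = 266.7 kN.

R_D = 266.7 kN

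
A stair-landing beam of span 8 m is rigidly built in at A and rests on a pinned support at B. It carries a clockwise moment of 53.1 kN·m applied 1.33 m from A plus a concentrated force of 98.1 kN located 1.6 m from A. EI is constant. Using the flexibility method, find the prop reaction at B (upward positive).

R_B = 8.529 kN

Take the reaction at B as the redundant and release it; the primary structure is a cantilever fixed at A.
Deflection at B on the released cantilever, summing each load's contribution:
  clockwise couple 53.1 at a = 1.33: M₀a(2L − a)/(2EI) = 518/EI
  point load 98.1 at a = 1.6: Pa²(3L − a)/(6EI) = 937.6/EI
  δ_0 = 1456/EI
Tip deflection under a unit load at B: L³/(3EI) = 170.7/EI.
The prop prevents deflection at B: R_B = δ_0/δ_{BB} = 1456/170.7 = 8.529 kN.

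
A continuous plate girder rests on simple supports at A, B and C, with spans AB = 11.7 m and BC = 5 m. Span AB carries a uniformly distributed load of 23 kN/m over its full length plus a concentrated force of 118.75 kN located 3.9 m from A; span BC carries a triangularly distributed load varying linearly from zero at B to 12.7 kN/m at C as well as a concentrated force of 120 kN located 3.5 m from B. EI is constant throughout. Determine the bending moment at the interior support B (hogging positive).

M_B = 450 kN·m

Take M_B as the redundant. Released structure: two simple spans AB and BC with a hinge at B.
End slopes at the hinge B, treating each span as simply supported:
  span AB: UDL 23: wL³/(24EI) = 1535/EI
  span AB: point load 118.75 at a = 3.9: Pab(L + a)/(6LEI) = 802.8/EI
  span BC: triangular load, peak 12.7: 7w₀L³/(360EI) = 30.87/EI
  span BC: point load 120 at a = 3.5: Pab(L + b)/(6LEI) = 136.5/EI
  relative rotation θ_0 = (2338 + 167.4)/EI = 2505/EI
A unit hogging moment at B produces rotation L₁/(3EI) + L₂/(3EI) = 5.567/EI.
Compatibility: M_B·(L₁+L₂)/(3EI) = θ_0, giving M_B = 450 kN·m (hogging).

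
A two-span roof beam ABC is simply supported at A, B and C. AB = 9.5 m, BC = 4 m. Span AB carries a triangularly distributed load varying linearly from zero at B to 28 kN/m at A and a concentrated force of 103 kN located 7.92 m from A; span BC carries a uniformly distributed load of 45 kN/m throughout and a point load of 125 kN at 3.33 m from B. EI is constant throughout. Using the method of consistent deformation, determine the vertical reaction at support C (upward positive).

Insert a hinge at B; M_B is the redundant, and each span becomes simply supported.
Discontinuity in slope at B on the released structure — sum the simple-span end rotations:
  span AB: triangular load, peak 28: 7w₀L³/(360EI) = 466.8/EI
  span AB: point load 103 at a = 7.92: Pab(L + a)/(6LEI) = 393.9/EI
  span BC: UDL 45: wL³/(24EI) = 120/EI
  span BC: point load 125 at a = 3.33: Pab(L + b)/(6LEI) = 54.27/EI
  relative rotation θ_0 = (860.7 + 174.3)/EI = 1035/EI
A unit hogging moment at B produces rotation L₁/(3EI) + L₂/(3EI) = 4.5/EI.
Compatibility: M_B·(L₁+L₂)/(3EI) = θ_0, giving M_B = 230 kN·m (hogging).
Span BC, ΣM about C: R_B^{BC}·4 = 443.8 + 230, so R_B^{BC} = 168.4 kN and R_C = 305 − 168.4 = 136.6 kN.

R_C = 136.6 kN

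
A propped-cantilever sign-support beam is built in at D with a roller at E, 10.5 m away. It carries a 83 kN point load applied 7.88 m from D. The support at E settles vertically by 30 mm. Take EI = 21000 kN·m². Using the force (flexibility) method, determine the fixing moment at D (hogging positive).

Release the roller at E. Primary structure: cantilever fixed at D.
Deflection at E on the released cantilever, summing each load's contribution:
  point load 83 at a = 7.88: Pa²(3L − a)/(6EI) = 20289/EI
Tip deflection under a unit load at E: L³/(3EI) = 385.9/EI.
With EI = 21000 kN·m²: δ_0 = 0.96614 m and δ_{EE} = 0.018375 m/kN.
Compatibility — the beam at E must follow the support down by 0.03 m: δ_0 − R_E·δ_{EE} = 0.03, so R_E = (0.96614 − 0.03)/0.018375 = 50.95 kN.
Moment equilibrium about D: M_D = Σ(load moments about D) − R_E·L = 654 − 50.95×10.5 = 119.1 kN·m.

M_D = 119.1 kN·m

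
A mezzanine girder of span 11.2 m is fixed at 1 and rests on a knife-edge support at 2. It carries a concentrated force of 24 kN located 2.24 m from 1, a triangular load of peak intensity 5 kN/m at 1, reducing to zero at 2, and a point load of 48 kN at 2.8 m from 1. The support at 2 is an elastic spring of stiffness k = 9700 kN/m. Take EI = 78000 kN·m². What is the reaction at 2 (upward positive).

Release the roller at 2. Primary structure: cantilever fixed at 1.
Free-end deflection of the primary structure under the applied loading (downward +):
  point load 24 at a = 2.24: Pa²(3L − a)/(6EI) = 629.4/EI
  triangular load, peak 5 at the fixed end: w₀L⁴/(30EI) = 2623/EI
  point load 48 at a = 2.8: Pa²(3L − a)/(6EI) = 1932/EI
  δ_0 = 5184/EI
Flexibility coefficient — unit upward force at 2: δ_{22} = L³/(3EI) = 468.3/EI.
With EI = 78000 kN·m²: δ_0 = 0.066458 m and δ_{22} = 0.006004 m/kN.
Compatibility — the spring shortens by R_2/k under the reaction it provides: δ_0 − R_2·δ_{22} = R_2/k. With 1/k = 0.000103 m/kN, R_2 = δ_0 / (δ_{22} + 1/k) = 0.066458 / (0.006004 + 0.000103) = 10.88 kN.

R_2 = 10.88 kN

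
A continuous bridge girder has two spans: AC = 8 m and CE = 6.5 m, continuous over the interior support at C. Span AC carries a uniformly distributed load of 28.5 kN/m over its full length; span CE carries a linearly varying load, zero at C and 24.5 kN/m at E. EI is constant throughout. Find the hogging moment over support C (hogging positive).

M_C = 152.9 kN·m

Insert a hinge at C; M_C is the redundant, and each span becomes simply supported.
Rotations at C on the released spans (each span's end-slope, ×1/EI):
  span AC: UDL 28.5: wL³/(24EI) = 608/EI
  span CE: triangular load, peak 24.5: 7w₀L³/(360EI) = 130.8/EI
  relative rotation θ_0 = (608 + 130.8)/EI = 738.8/EI
A unit hogging moment at C produces rotation L₁/(3EI) + L₂/(3EI) = 4.833/EI.
Compatibility: M_C·(L₁+L₂)/(3EI) = θ_0, giving M_C = 152.9 kN·m (hogging).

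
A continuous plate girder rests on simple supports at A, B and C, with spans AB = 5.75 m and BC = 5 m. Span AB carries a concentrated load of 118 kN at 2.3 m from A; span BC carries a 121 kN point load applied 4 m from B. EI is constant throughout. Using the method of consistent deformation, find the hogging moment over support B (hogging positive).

Release continuity at B by inserting a hinge; the redundant is the internal moment M_B. The primary structure is two simply-supported spans AB and BC.
Rotations at B on the released spans (each span's end-slope, ×1/EI):
  span AB: point load 118 at a = 2.3: Pab(L + a)/(6LEI) = 218.5/EI
  span BC: point load 121 at a = 4: Pab(L + b)/(6LEI) = 96.8/EI
  relative rotation θ_0 = (218.5 + 96.8)/EI = 315.3/EI
A unit hogging moment at B produces rotation L₁/(3EI) + L₂/(3EI) = 3.583/EI.
Slope continuity at B: θ_0 = M_B·3.583/EI, so M_B = 315.3/3.583 = 87.98 kN·m (hogging).

M_B = 87.98 kN·m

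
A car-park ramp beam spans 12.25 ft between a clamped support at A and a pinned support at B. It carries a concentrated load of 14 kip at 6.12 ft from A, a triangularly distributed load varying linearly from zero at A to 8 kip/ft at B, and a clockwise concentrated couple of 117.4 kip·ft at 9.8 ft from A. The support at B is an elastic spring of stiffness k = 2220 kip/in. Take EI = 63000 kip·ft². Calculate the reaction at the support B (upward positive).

Take the reaction at B as the redundant and release it; the primary structure is a cantilever fixed at A.
Deflection at B on the released cantilever, summing each load's contribution:
  point load 14 at a = 6.12: Pa²(3L − a)/(6EI) = 2677/EI
  triangular load, peak 8 at the free end: 11w₀L⁴/(120EI) = 16514/EI
  clockwise couple 117.4 at a = 9.8: M₀a(2L − a)/(2EI) = 8456/EI
  δ_0 = 27647/EI
Flexibility coefficient — unit upward force at B: δ_{BB} = L³/(3EI) = 612.8/EI.
With EI = 63000 kip·ft²: δ_0 = 0.43884 ft and δ_{BB} = 0.009726 ft/kip.
Compatibility — the spring shortens by R_B/k under the reaction it provides: δ_0 − R_B·δ_{BB} = R_B/k. With 1/k = 1/(2220×12) ft/kip = 0.000038 ft/kip, R_B = δ_0 / (δ_{BB} + 1/k) = 0.43884 / (0.009726 + 0.000038) = 44.95 kip.

R_B = 44.95 kip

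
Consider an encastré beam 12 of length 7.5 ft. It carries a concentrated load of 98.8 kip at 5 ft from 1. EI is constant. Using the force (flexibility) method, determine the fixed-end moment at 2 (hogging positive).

Release both end moments; the primary structure is a simply-supported span 12 with redundants M_1 and M_2.
On the primary (simply-supported) span, the end slopes from the loading are:
  at 1: point load 98.8 at a = 5: Pab(L + b)/(6LEI) = 274.4/EI
  at 2: point load 98.8 at a = 5: Pab(L + a)/(6LEI) = 343.1/EI
  θ_10 = 274.4/EI,  θ_20 = 343.1/EI
Flexibility coefficients: a unit moment at one end gives L/(3EI) there and L/(6EI) at the far end, so f₁₁ = f₂₂ = 2.5/EI and f₁₂ = f₂₁ = 1.25/EI.
Compatibility — zero rotation at each built-in end:
  2.5 M_1 + 1.25 M_2 = 274.4
  1.25 M_1 + 2.5 M_2 = 343.1
Solving the pair gives M_1 = 54.89 kip·ft and M_2 = 109.8 kip·ft (hogging).

M_2 = 109.8 kip·ft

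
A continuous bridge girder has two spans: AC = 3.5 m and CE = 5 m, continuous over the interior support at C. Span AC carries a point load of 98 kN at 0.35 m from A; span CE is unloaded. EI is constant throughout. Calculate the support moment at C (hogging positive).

Insert a hinge at C; M_C is the redundant, and each span becomes simply supported.
Rotations at C on the released spans (each span's end-slope, ×1/EI):
  span AC: point load 98 at a = 0.35: Pab(L + a)/(6LEI) = 19.81/EI
  relative rotation θ_0 = (19.81 + 0)/EI = 19.81/EI
A unit hogging moment at C produces rotation L₁/(3EI) + L₂/(3EI) = 2.833/EI.
Slope continuity at C: θ_0 = M_C·2.833/EI, so M_C = 19.81/2.833 = 6.991 kN·m (hogging).

M_C = 6.991 kN·m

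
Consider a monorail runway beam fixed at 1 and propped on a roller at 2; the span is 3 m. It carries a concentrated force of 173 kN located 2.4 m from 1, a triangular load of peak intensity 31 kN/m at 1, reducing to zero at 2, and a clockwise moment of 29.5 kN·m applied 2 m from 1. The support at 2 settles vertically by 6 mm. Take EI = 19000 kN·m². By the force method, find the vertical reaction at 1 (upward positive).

R_1 = 87.96 kN

Choose R_2 as the redundant. The primary structure is the cantilever fixed at 1.
Deflection at 2 on the released cantilever, summing each load's contribution:
  point load 173 at a = 2.4: Pa²(3L − a)/(6EI) = 1096/EI
  triangular load, peak 31 at the fixed end: w₀L⁴/(30EI) = 83.7/EI
  clockwise couple 29.5 at a = 2: M₀a(2L − a)/(2EI) = 118/EI
  δ_0 = 1298/EI
Flexibility coefficient — unit upward force at 2: δ_{22} = L³/(3EI) = 9/EI.
With EI = 19000 kN·m²: δ_0 = 0.068307 m and δ_{22} = 0.000474 m/kN.
Compatibility — the beam at 2 must follow the support down by 0.006 m: δ_0 − R_2·δ_{22} = 0.006, so R_2 = (0.068307 − 0.006)/0.000474 = 131.5 kN.
Vertical equilibrium: R_1 = ΣP − R_2 = 219.5 − 131.5 = 87.96 kN.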